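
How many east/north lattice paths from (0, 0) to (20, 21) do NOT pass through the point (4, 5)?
Number of paths = 193392808080

Total paths from (0, 0) to (20, 21): C(41, 20) = 269128937220. Paths through (4, 5): (paths (0, 0) → (4, 5)) × (paths (4, 5) → (20, 21)) = C(9, 4) · C(32, 16) = 126 · 601080390 = 75736129140. Avoidance count = 269128937220 − 75736129140 = 193392808080.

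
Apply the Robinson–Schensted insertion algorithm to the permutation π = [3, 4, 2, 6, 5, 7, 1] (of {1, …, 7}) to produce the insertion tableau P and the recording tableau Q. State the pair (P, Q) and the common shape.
P = [1, 4, 5, 7] / [2, 6] / [3];  Q = [1, 2, 4, 6] / [3, 5] / [7];  common shape = (4, 2, 1)

Row-insert the values π_1, π_2, … into P one at a time, bumping the leftmost entry strictly greater than the inserted value down to the next row. The recording tableau Q records, in position (i, j), the step at which that cell was added to P.
  Insert 3 (step 1): P = [3];  Q = [1]
  Insert 4 (step 2): P = [3, 4];  Q = [1, 2]
  Insert 2 (step 3): P = [2, 4] / [3];  Q = [1, 2] / [3]
  Insert 6 (step 4): P = [2, 4, 6] / [3];  Q = [1, 2, 4] / [3]
  Insert 5 (step 5): P = [2, 4, 5] / [3, 6];  Q = [1, 2, 4] / [3, 5]
  Insert 7 (step 6): P = [2, 4, 5, 7] / [3, 6];  Q = [1, 2, 4, 6] / [3, 5]
  Insert 1 (step 7): P = [1, 4, 5, 7] / [2, 6] / [3];  Q = [1, 2, 4, 6] / [3, 5] / [7]
Final shape: (4, 2, 1).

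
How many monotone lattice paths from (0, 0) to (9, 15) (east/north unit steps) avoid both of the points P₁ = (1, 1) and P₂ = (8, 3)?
Number of paths = 666755

Inclusion–exclusion. Total paths: C(24, 9) = 1307504. Through P₁: C(2, 1)·C(22, 8) = 639540. Through P₂: C(11, 8)·C(13, 1) = 2145. Since P₁ is strictly southwest of P₂, a monotone path through both must visit P₁ then P₂; paths through both = C(2, 1)·C(9, 7)·C(13, 1) = 936. Avoid both = 1307504 − 639540 − 2145 + 936 = 666755.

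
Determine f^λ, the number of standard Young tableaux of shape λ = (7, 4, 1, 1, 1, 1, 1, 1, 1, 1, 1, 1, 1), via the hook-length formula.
# SYT of shape (7, 4, 1, 1, 1, 1, 1, 1, 1, 1, 1, 1, 1) = 13069056

Hook-length formula: f^λ = n! / Π hook(c), product over all cells c of the Young diagram. For λ = (7, 4, 1, 1, 1, 1, 1, 1, 1, 1, 1, 1, 1), n = 22 boxes. Hook lengths by row (left-to-right, top-to-bottom): [19, 7, 6, 5, 3, 2, 1]; [15, 3, 2, 1]; [11]; [10]; [9]; [8]; [7]; [6]; [5]; [4]; [3]; [2]; [1]. Product of hooks = 86004737280000. So f^λ = 22! / 86004737280000 = 1124000727777607680000 / 86004737280000 = 13069056.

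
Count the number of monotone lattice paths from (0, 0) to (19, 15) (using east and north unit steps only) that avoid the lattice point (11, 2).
Number of paths = 1840095300

Total paths from (0, 0) to (19, 15): C(34, 19) = 1855967520. Paths through (11, 2): (paths (0, 0) → (11, 2)) × (paths (11, 2) → (19, 15)) = C(13, 11) · C(21, 8) = 78 · 203490 = 15872220. Avoidance count = 1855967520 − 15872220 = 1840095300.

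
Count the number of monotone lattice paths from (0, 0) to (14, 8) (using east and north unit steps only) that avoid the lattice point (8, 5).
Number of paths = 211662

Total paths from (0, 0) to (14, 8): C(22, 14) = 319770. Paths through (8, 5): (paths (0, 0) → (8, 5)) × (paths (8, 5) → (14, 8)) = C(13, 8) · C(9, 6) = 1287 · 84 = 108108. Avoidance count = 319770 − 108108 = 211662.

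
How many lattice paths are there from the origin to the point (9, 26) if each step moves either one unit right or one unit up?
Number of paths = 70607460

A monotone lattice path from (0, 0) to (9, 26) consists of 9 east steps and 26 north steps in some order, so it is determined by which 9 of the 35 steps are east. The count is C(35, 9) = 70607460.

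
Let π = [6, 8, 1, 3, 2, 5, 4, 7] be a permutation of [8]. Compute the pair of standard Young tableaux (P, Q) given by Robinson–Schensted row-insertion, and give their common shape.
P = [1, 2, 4, 7] / [3, 5] / [6, 8];  Q = [1, 2, 6, 8] / [3, 4] / [5, 7];  common shape = (4, 2, 2)

Row-insert the values π_1, π_2, … into P one at a time, bumping the leftmost entry strictly greater than the inserted value down to the next row. The recording tableau Q records, in position (i, j), the step at which that cell was added to P.
  Insert 6 (step 1): P = [6];  Q = [1]
  Insert 8 (step 2): P = [6, 8];  Q = [1, 2]
  Insert 1 (step 3): P = [1, 8] / [6];  Q = [1, 2] / [3]
  Insert 3 (step 4): P = [1, 3] / [6, 8];  Q = [1, 2] / [3, 4]
  Insert 2 (step 5): P = [1, 2] / [3, 8] / [6];  Q = [1, 2] / [3, 4] / [5]
  Insert 5 (step 6): P = [1, 2, 5] / [3, 8] / [6];  Q = [1, 2, 6] / [3, 4] / [5]
  Insert 4 (step 7): P = [1, 2, 4] / [3, 5] / [6, 8];  Q = [1, 2, 6] / [3, 4] / [5, 7]
  Insert 7 (step 8): P = [1, 2, 4, 7] / [3, 5] / [6, 8];  Q = [1, 2, 6, 8] / [3, 4] / [5, 7]
Final shape: (4, 2, 2).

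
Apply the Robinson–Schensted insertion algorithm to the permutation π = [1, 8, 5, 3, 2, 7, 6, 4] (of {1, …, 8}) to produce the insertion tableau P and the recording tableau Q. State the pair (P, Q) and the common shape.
P = [1, 2, 4] / [3, 6] / [5, 7] / [8];  Q = [1, 2, 6] / [3, 7] / [4, 8] / [5];  common shape = (3, 2, 2, 1)

Row-insert the values π_1, π_2, … into P one at a time, bumping the leftmost entry strictly greater than the inserted value down to the next row. The recording tableau Q records, in position (i, j), the step at which that cell was added to P.
  Insert 1 (step 1): P = [1];  Q = [1]
  Insert 8 (step 2): P = [1, 8];  Q = [1, 2]
  Insert 5 (step 3): P = [1, 5] / [8];  Q = [1, 2] / [3]
  Insert 3 (step 4): P = [1, 3] / [5] / [8];  Q = [1, 2] / [3] / [4]
  Insert 2 (step 5): P = [1, 2] / [3] / [5] / [8];  Q = [1, 2] / [3] / [4] / [5]
  Insert 7 (step 6): P = [1, 2, 7] / [3] / [5] / [8];  Q = [1, 2, 6] / [3] / [4] / [5]
  Insert 6 (step 7): P = [1, 2, 6] / [3, 7] / [5] / [8];  Q = [1, 2, 6] / [3, 7] / [4] / [5]
  Insert 4 (step 8): P = [1, 2, 4] / [3, 6] / [5, 7] / [8];  Q = [1, 2, 6] / [3, 7] / [4, 8] / [5]
Final shape: (3, 2, 2, 1).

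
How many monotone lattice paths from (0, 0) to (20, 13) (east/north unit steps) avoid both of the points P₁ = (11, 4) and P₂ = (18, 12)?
Number of paths = 273671790

Inclusion–exclusion. Total paths: C(33, 20) = 573166440. Through P₁: C(15, 11)·C(18, 9) = 66366300. Through P₂: C(30, 18)·C(3, 2) = 259479675. Since P₁ is strictly southwest of P₂, a monotone path through both must visit P₁ then P₂; paths through both = C(15, 11)·C(15, 7)·C(3, 2) = 26351325. Avoid both = 573166440 − 66366300 − 259479675 + 26351325 = 273671790.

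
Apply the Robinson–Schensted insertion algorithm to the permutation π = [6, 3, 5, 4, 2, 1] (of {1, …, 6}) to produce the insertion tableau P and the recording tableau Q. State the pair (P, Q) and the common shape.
P = [1, 4] / [2] / [3] / [5] / [6];  Q = [1, 3] / [2] / [4] / [5] / [6];  common shape = (2, 1, 1, 1, 1)

Row-insert the values π_1, π_2, … into P one at a time, bumping the leftmost entry strictly greater than the inserted value down to the next row. The recording tableau Q records, in position (i, j), the step at which that cell was added to P.
  Insert 6 (step 1): P = [6];  Q = [1]
  Insert 3 (step 2): P = [3] / [6];  Q = [1] / [2]
  Insert 5 (step 3): P = [3, 5] / [6];  Q = [1, 3] / [2]
  Insert 4 (step 4): P = [3, 4] / [5] / [6];  Q = [1, 3] / [2] / [4]
  Insert 2 (step 5): P = [2, 4] / [3] / [5] / [6];  Q = [1, 3] / [2] / [4] / [5]
  Insert 1 (step 6): P = [1, 4] / [2] / [3] / [5] / [6];  Q = [1, 3] / [2] / [4] / [5] / [6]
Final shape: (2, 1, 1, 1, 1).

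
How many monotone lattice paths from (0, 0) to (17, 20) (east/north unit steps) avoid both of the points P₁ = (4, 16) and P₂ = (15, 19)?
Number of paths = 10331225790

Inclusion–exclusion. Total paths: C(37, 17) = 15905368710. Through P₁: C(20, 4)·C(17, 13) = 11531100. Through P₂: C(34, 15)·C(3, 2) = 5567902560. Since P₁ is strictly southwest of P₂, a monotone path through both must visit P₁ then P₂; paths through both = C(20, 4)·C(14, 11)·C(3, 2) = 5290740. Avoid both = 15905368710 − 11531100 − 5567902560 + 5290740 = 10331225790.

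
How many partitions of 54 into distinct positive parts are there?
q(54) = 5718

A partition into distinct parts is a strictly decreasing sequence summing to n. The recurrence d(n, m) = d(n, m−1) + d(n−m, m−1) (use part m at most once) with q(n) = d(n, n) gives q(54) = 5718. (Euler's theorem: # distinct-part partitions = # odd-part partitions.)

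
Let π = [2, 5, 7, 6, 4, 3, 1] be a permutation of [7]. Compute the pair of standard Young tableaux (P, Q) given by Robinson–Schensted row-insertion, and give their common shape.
P = [1, 3, 6] / [2] / [4] / [5] / [7];  Q = [1, 2, 3] / [4] / [5] / [6] / [7];  common shape = (3, 1, 1, 1, 1)

Row-insert the values π_1, π_2, … into P one at a time, bumping the leftmost entry strictly greater than the inserted value down to the next row. The recording tableau Q records, in position (i, j), the step at which that cell was added to P.
  Insert 2 (step 1): P = [2];  Q = [1]
  Insert 5 (step 2): P = [2, 5];  Q = [1, 2]
  Insert 7 (step 3): P = [2, 5, 7];  Q = [1, 2, 3]
  Insert 6 (step 4): P = [2, 5, 6] / [7];  Q = [1, 2, 3] / [4]
  Insert 4 (step 5): P = [2, 4, 6] / [5] / [7];  Q = [1, 2, 3] / [4] / [5]
  Insert 3 (step 6): P = [2, 3, 6] / [4] / [5] / [7];  Q = [1, 2, 3] / [4] / [5] / [6]
  Insert 1 (step 7): P = [1, 3, 6] / [2] / [4] / [5] / [7];  Q = [1, 2, 3] / [4] / [5] / [6] / [7]
Final shape: (3, 1, 1, 1, 1).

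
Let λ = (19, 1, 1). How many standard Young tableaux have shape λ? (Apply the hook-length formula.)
# SYT of shape (19, 1, 1) = 190

Hook-length formula: f^λ = n! / Π hook(c), product over all cells c of the Young diagram. For λ = (19, 1, 1), n = 21 boxes. Hook lengths by row (left-to-right, top-to-bottom): [21, 18, 17, 16, 15, 14, 13, 12, 11, 10, 9, 8, 7, 6, 5, 4, 3, 2, 1]; [2]; [1]. Product of hooks = 268899695640576000. So f^λ = 21! / 268899695640576000 = 51090942171709440000 / 268899695640576000 = 190.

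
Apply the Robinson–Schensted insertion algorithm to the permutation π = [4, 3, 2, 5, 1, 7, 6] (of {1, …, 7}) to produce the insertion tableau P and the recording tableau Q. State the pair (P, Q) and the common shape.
P = [1, 5, 6] / [2, 7] / [3] / [4];  Q = [1, 4, 6] / [2, 7] / [3] / [5];  common shape = (3, 2, 1, 1)

Row-insert the values π_1, π_2, … into P one at a time, bumping the leftmost entry strictly greater than the inserted value down to the next row. The recording tableau Q records, in position (i, j), the step at which that cell was added to P.
  Insert 4 (step 1): P = [4];  Q = [1]
  Insert 3 (step 2): P = [3] / [4];  Q = [1] / [2]
  Insert 2 (step 3): P = [2] / [3] / [4];  Q = [1] / [2] / [3]
  Insert 5 (step 4): P = [2, 5] / [3] / [4];  Q = [1, 4] / [2] / [3]
  Insert 1 (step 5): P = [1, 5] / [2] / [3] / [4];  Q = [1, 4] / [2] / [3] / [5]
  Insert 7 (step 6): P = [1, 5, 7] / [2] / [3] / [4];  Q = [1, 4, 6] / [2] / [3] / [5]
  Insert 6 (step 7): P = [1, 5, 6] / [2, 7] / [3] / [4];  Q = [1, 4, 6] / [2, 7] / [3] / [5]
Final shape: (3, 2, 1, 1).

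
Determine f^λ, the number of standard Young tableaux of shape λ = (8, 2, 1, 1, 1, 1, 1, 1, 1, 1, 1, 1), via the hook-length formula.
# SYT of shape (8, 2, 1, 1, 1, 1, 1, 1, 1, 1, 1, 1) = 510510

Hook-length formula: f^λ = n! / Π hook(c), product over all cells c of the Young diagram. For λ = (8, 2, 1, 1, 1, 1, 1, 1, 1, 1, 1, 1), n = 20 boxes. Hook lengths by row (left-to-right, top-to-bottom): [19, 8, 6, 5, 4, 3, 2, 1]; [12, 1]; [10]; [9]; [8]; [7]; [6]; [5]; [4]; [3]; [2]; [1]. Product of hooks = 4765630464000. So f^λ = 20! / 4765630464000 = 2432902008176640000 / 4765630464000 = 510510.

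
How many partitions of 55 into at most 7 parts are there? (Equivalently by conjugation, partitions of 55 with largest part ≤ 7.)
p(55, parts ≤ 7) = 28652

Use the recurrence p(n, m) = p(n, m−1) + p(n−m, m): either the largest part is < m (count p(n, m−1)) or the largest part is exactly m (remove one copy of m, count p(n−m, m)). With p(0, ·) = 1 this gives p(55, parts ≤ 7) = 28652. (By conjugating Young diagrams, this also counts partitions of 55 into at most 7 parts.)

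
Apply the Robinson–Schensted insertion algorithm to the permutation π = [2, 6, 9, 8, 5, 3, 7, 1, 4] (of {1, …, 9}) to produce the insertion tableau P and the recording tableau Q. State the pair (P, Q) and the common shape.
P = [1, 3, 4] / [2, 7] / [5, 8] / [6] / [9];  Q = [1, 2, 3] / [4, 7] / [5, 9] / [6] / [8];  common shape = (3, 2, 2, 1, 1)

Row-insert the values π_1, π_2, … into P one at a time, bumping the leftmost entry strictly greater than the inserted value down to the next row. The recording tableau Q records, in position (i, j), the step at which that cell was added to P.
  Insert 2 (step 1): P = [2];  Q = [1]
  Insert 6 (step 2): P = [2, 6];  Q = [1, 2]
  Insert 9 (step 3): P = [2, 6, 9];  Q = [1, 2, 3]
  Insert 8 (step 4): P = [2, 6, 8] / [9];  Q = [1, 2, 3] / [4]
  Insert 5 (step 5): P = [2, 5, 8] / [6] / [9];  Q = [1, 2, 3] / [4] / [5]
  Insert 3 (step 6): P = [2, 3, 8] / [5] / [6] / [9];  Q = [1, 2, 3] / [4] / [5] / [6]
  Insert 7 (step 7): P = [2, 3, 7] / [5, 8] / [6] / [9];  Q = [1, 2, 3] / [4, 7] / [5] / [6]
  Insert 1 (step 8): P = [1, 3, 7] / [2, 8] / [5] / [6] / [9];  Q = [1, 2, 3] / [4, 7] / [5] / [6] / [8]
  Insert 4 (step 9): P = [1, 3, 4] / [2, 7] / [5, 8] / [6] / [9];  Q = [1, 2, 3] / [4, 7] / [5, 9] / [6] / [8]
Final shape: (3, 2, 2, 1, 1).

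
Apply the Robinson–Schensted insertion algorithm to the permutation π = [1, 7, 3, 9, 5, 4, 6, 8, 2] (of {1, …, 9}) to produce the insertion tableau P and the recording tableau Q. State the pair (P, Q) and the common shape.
P = [1, 2, 4, 6, 8] / [3, 9] / [5] / [7];  Q = [1, 2, 4, 7, 8] / [3, 5] / [6] / [9];  common shape = (5, 2, 1, 1)

Row-insert the values π_1, π_2, … into P one at a time, bumping the leftmost entry strictly greater than the inserted value down to the next row. The recording tableau Q records, in position (i, j), the step at which that cell was added to P.
  Insert 1 (step 1): P = [1];  Q = [1]
  Insert 7 (step 2): P = [1, 7];  Q = [1, 2]
  Insert 3 (step 3): P = [1, 3] / [7];  Q = [1, 2] / [3]
  Insert 9 (step 4): P = [1, 3, 9] / [7];  Q = [1, 2, 4] / [3]
  Insert 5 (step 5): P = [1, 3, 5] / [7, 9];  Q = [1, 2, 4] / [3, 5]
  Insert 4 (step 6): P = [1, 3, 4] / [5, 9] / [7];  Q = [1, 2, 4] / [3, 5] / [6]
  Insert 6 (step 7): P = [1, 3, 4, 6] / [5, 9] / [7];  Q = [1, 2, 4, 7] / [3, 5] / [6]
  Insert 8 (step 8): P = [1, 3, 4, 6, 8] / [5, 9] / [7];  Q = [1, 2, 4, 7, 8] / [3, 5] / [6]
  Insert 2 (step 9): P = [1, 2, 4, 6, 8] / [3, 9] / [5] / [7];  Q = [1, 2, 4, 7, 8] / [3, 5] / [6] / [9]
Final shape: (5, 2, 1, 1).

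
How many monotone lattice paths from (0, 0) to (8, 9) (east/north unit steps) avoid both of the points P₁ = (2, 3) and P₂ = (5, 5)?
Number of paths = 9750

Inclusion–exclusion. Total paths: C(17, 8) = 24310. Through P₁: C(5, 2)·C(12, 6) = 9240. Through P₂: C(10, 5)·C(7, 3) = 8820. Since P₁ is strictly southwest of P₂, a monotone path through both must visit P₁ then P₂; paths through both = C(5, 2)·C(5, 3)·C(7, 3) = 3500. Avoid both = 24310 − 9240 − 8820 + 3500 = 9750.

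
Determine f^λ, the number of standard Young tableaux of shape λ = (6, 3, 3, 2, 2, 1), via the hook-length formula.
# SYT of shape (6, 3, 3, 2, 2, 1) = 2475200

Hook-length formula: f^λ = n! / Π hook(c), product over all cells c of the Young diagram. For λ = (6, 3, 3, 2, 2, 1), n = 17 boxes. Hook lengths by row (left-to-right, top-to-bottom): [11, 9, 6, 3, 2, 1]; [7, 5, 2]; [6, 4, 1]; [4, 2]; [3, 1]; [1]. Product of hooks = 143700480. So f^λ = 17! / 143700480 = 355687428096000 / 143700480 = 2475200.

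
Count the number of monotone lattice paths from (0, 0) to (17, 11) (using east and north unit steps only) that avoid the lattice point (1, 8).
Number of paths = 21465459

Total paths from (0, 0) to (17, 11): C(28, 17) = 21474180. Paths through (1, 8): (paths (0, 0) → (1, 8)) × (paths (1, 8) → (17, 11)) = C(9, 1) · C(19, 16) = 9 · 969 = 8721. Avoidance count = 21474180 − 8721 = 21465459.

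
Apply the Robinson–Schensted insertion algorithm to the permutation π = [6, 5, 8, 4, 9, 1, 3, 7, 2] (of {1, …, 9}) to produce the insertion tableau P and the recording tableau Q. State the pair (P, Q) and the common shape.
P = [1, 2, 7] / [3, 8, 9] / [4] / [5] / [6];  Q = [1, 3, 5] / [2, 7, 8] / [4] / [6] / [9];  common shape = (3, 3, 1, 1, 1)

Row-insert the values π_1, π_2, … into P one at a time, bumping the leftmost entry strictly greater than the inserted value down to the next row. The recording tableau Q records, in position (i, j), the step at which that cell was added to P.
  Insert 6 (step 1): P = [6];  Q = [1]
  Insert 5 (step 2): P = [5] / [6];  Q = [1] / [2]
  Insert 8 (step 3): P = [5, 8] / [6];  Q = [1, 3] / [2]
  Insert 4 (step 4): P = [4, 8] / [5] / [6];  Q = [1, 3] / [2] / [4]
  Insert 9 (step 5): P = [4, 8, 9] / [5] / [6];  Q = [1, 3, 5] / [2] / [4]
  Insert 1 (step 6): P = [1, 8, 9] / [4] / [5] / [6];  Q = [1, 3, 5] / [2] / [4] / [6]
  Insert 3 (step 7): P = [1, 3, 9] / [4, 8] / [5] / [6];  Q = [1, 3, 5] / [2, 7] / [4] / [6]
  Insert 7 (step 8): P = [1, 3, 7] / [4, 8, 9] / [5] / [6];  Q = [1, 3, 5] / [2, 7, 8] / [4] / [6]
  Insert 2 (step 9): P = [1, 2, 7] / [3, 8, 9] / [4] / [5] / [6];  Q = [1, 3, 5] / [2, 7, 8] / [4] / [6] / [9]
Final shape: (3, 3, 1, 1, 1).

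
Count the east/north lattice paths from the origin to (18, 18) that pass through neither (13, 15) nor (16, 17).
Number of paths = 4601229810

Inclusion–exclusion. Total paths: C(36, 18) = 9075135300. Through P₁: C(28, 13)·C(8, 5) = 2096760960. Through P₂: C(33, 16)·C(3, 2) = 3500409330. Since P₁ is strictly southwest of P₂, a monotone path through both must visit P₁ then P₂; paths through both = C(28, 13)·C(5, 3)·C(3, 2) = 1123264800. Avoid both = 9075135300 − 2096760960 − 3500409330 + 1123264800 = 4601229810.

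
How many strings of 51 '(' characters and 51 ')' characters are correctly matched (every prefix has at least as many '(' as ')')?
C_51 = 7684785670514316385230816156

These balanced parentheses are counted by the Catalan number C_n = (1/(n + 1)) · C(2n, n). For n = 51: C_51 = (1/52) · C(102, 51) = 399608854866744452032002440112/52 = 7684785670514316385230816156.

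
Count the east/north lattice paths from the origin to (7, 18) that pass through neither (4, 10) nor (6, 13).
Number of paths = 212803

Inclusion–exclusion. Total paths: C(25, 7) = 480700. Through P₁: C(14, 4)·C(11, 3) = 165165. Through P₂: C(19, 6)·C(6, 1) = 162792. Since P₁ is strictly southwest of P₂, a monotone path through both must visit P₁ then P₂; paths through both = C(14, 4)·C(5, 2)·C(6, 1) = 60060. Avoid both = 480700 − 165165 − 162792 + 60060 = 212803.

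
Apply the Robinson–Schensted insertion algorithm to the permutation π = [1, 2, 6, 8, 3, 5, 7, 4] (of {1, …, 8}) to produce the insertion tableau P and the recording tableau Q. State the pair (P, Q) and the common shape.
P = [1, 2, 3, 4, 7] / [5, 8] / [6];  Q = [1, 2, 3, 4, 7] / [5, 6] / [8];  common shape = (5, 2, 1)

Row-insert the values π_1, π_2, … into P one at a time, bumping the leftmost entry strictly greater than the inserted value down to the next row. The recording tableau Q records, in position (i, j), the step at which that cell was added to P.
  Insert 1 (step 1): P = [1];  Q = [1]
  Insert 2 (step 2): P = [1, 2];  Q = [1, 2]
  Insert 6 (step 3): P = [1, 2, 6];  Q = [1, 2, 3]
  Insert 8 (step 4): P = [1, 2, 6, 8];  Q = [1, 2, 3, 4]
  Insert 3 (step 5): P = [1, 2, 3, 8] / [6];  Q = [1, 2, 3, 4] / [5]
  Insert 5 (step 6): P = [1, 2, 3, 5] / [6, 8];  Q = [1, 2, 3, 4] / [5, 6]
  Insert 7 (step 7): P = [1, 2, 3, 5, 7] / [6, 8];  Q = [1, 2, 3, 4, 7] / [5, 6]
  Insert 4 (step 8): P = [1, 2, 3, 4, 7] / [5, 8] / [6];  Q = [1, 2, 3, 4, 7] / [5, 6] / [8]
Final shape: (5, 2, 1).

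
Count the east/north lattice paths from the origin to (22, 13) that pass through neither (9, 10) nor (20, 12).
Number of paths = 768844052

Inclusion–exclusion. Total paths: C(35, 22) = 1476337800. Through P₁: C(19, 9)·C(16, 13) = 51731680. Through P₂: C(32, 20)·C(3, 2) = 677378520. Since P₁ is strictly southwest of P₂, a monotone path through both must visit P₁ then P₂; paths through both = C(19, 9)·C(13, 11)·C(3, 2) = 21616452. Avoid both = 1476337800 − 51731680 − 677378520 + 21616452 = 768844052.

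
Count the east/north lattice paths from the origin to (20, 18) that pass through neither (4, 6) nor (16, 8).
Number of paths = 26472354699

Inclusion–exclusion. Total paths: C(38, 20) = 33578000610. Through P₁: C(10, 4)·C(28, 16) = 6388568550. Through P₂: C(24, 16)·C(14, 4) = 736206471. Since P₁ is strictly southwest of P₂, a monotone path through both must visit P₁ then P₂; paths through both = C(10, 4)·C(14, 12)·C(14, 4) = 19129110. Avoid both = 33578000610 − 6388568550 − 736206471 + 19129110 = 26472354699.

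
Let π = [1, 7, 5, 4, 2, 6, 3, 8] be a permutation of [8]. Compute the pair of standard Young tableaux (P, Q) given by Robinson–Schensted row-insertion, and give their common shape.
P = [1, 2, 3, 8] / [4, 6] / [5] / [7];  Q = [1, 2, 6, 8] / [3, 7] / [4] / [5];  common shape = (4, 2, 1, 1)

Row-insert the values π_1, π_2, … into P one at a time, bumping the leftmost entry strictly greater than the inserted value down to the next row. The recording tableau Q records, in position (i, j), the step at which that cell was added to P.
  Insert 1 (step 1): P = [1];  Q = [1]
  Insert 7 (step 2): P = [1, 7];  Q = [1, 2]
  Insert 5 (step 3): P = [1, 5] / [7];  Q = [1, 2] / [3]
  Insert 4 (step 4): P = [1, 4] / [5] / [7];  Q = [1, 2] / [3] / [4]
  Insert 2 (step 5): P = [1, 2] / [4] / [5] / [7];  Q = [1, 2] / [3] / [4] / [5]
  Insert 6 (step 6): P = [1, 2, 6] / [4] / [5] / [7];  Q = [1, 2, 6] / [3] / [4] / [5]
  Insert 3 (step 7): P = [1, 2, 3] / [4, 6] / [5] / [7];  Q = [1, 2, 6] / [3, 7] / [4] / [5]
  Insert 8 (step 8): P = [1, 2, 3, 8] / [4, 6] / [5] / [7];  Q = [1, 2, 6, 8] / [3, 7] / [4] / [5]
Final shape: (4, 2, 1, 1).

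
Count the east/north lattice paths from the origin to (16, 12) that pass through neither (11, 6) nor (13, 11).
Number of paths = 15759051

Inclusion–exclusion. Total paths: C(28, 16) = 30421755. Through P₁: C(17, 11)·C(11, 5) = 5717712. Through P₂: C(24, 13)·C(4, 3) = 9984576. Since P₁ is strictly southwest of P₂, a monotone path through both must visit P₁ then P₂; paths through both = C(17, 11)·C(7, 2)·C(4, 3) = 1039584. Avoid both = 30421755 − 5717712 − 9984576 + 1039584 = 15759051.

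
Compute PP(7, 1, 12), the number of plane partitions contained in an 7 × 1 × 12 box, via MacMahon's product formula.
PP(7, 1, 12) = 50388

Evaluate the triple product over i = 1..7, j = 1..1, k = 1..12. The factors are (2/1) · (3/2) · (4/3) · (5/4) · (6/5) · (7/6) · (8/7) · (9/8) · … (84 factors total). The numerators and denominators telescope so the product is an integer; carrying out the multiplication exactly gives PP(7, 1, 12) = 50388.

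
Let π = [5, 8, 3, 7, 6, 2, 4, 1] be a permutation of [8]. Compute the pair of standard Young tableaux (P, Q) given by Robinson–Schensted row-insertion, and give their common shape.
P = [1, 4] / [2, 6] / [3, 7] / [5] / [8];  Q = [1, 2] / [3, 4] / [5, 7] / [6] / [8];  common shape = (2, 2, 2, 1, 1)

Row-insert the values π_1, π_2, … into P one at a time, bumping the leftmost entry strictly greater than the inserted value down to the next row. The recording tableau Q records, in position (i, j), the step at which that cell was added to P.
  Insert 5 (step 1): P = [5];  Q = [1]
  Insert 8 (step 2): P = [5, 8];  Q = [1, 2]
  Insert 3 (step 3): P = [3, 8] / [5];  Q = [1, 2] / [3]
  Insert 7 (step 4): P = [3, 7] / [5, 8];  Q = [1, 2] / [3, 4]
  Insert 6 (step 5): P = [3, 6] / [5, 7] / [8];  Q = [1, 2] / [3, 4] / [5]
  Insert 2 (step 6): P = [2, 6] / [3, 7] / [5] / [8];  Q = [1, 2] / [3, 4] / [5] / [6]
  Insert 4 (step 7): P = [2, 4] / [3, 6] / [5, 7] / [8];  Q = [1, 2] / [3, 4] / [5, 7] / [6]
  Insert 1 (step 8): P = [1, 4] / [2, 6] / [3, 7] / [5] / [8];  Q = [1, 2] / [3, 4] / [5, 7] / [6] / [8]
Final shape: (2, 2, 2, 1, 1).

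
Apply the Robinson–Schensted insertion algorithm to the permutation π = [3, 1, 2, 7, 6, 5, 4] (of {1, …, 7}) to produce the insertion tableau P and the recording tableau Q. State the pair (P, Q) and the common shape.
P = [1, 2, 4] / [3, 5] / [6] / [7];  Q = [1, 3, 4] / [2, 5] / [6] / [7];  common shape = (3, 2, 1, 1)

Row-insert the values π_1, π_2, … into P one at a time, bumping the leftmost entry strictly greater than the inserted value down to the next row. The recording tableau Q records, in position (i, j), the step at which that cell was added to P.
  Insert 3 (step 1): P = [3];  Q = [1]
  Insert 1 (step 2): P = [1] / [3];  Q = [1] / [2]
  Insert 2 (step 3): P = [1, 2] / [3];  Q = [1, 3] / [2]
  Insert 7 (step 4): P = [1, 2, 7] / [3];  Q = [1, 3, 4] / [2]
  Insert 6 (step 5): P = [1, 2, 6] / [3, 7];  Q = [1, 3, 4] / [2, 5]
  Insert 5 (step 6): P = [1, 2, 5] / [3, 6] / [7];  Q = [1, 3, 4] / [2, 5] / [6]
  Insert 4 (step 7): P = [1, 2, 4] / [3, 5] / [6] / [7];  Q = [1, 3, 4] / [2, 5] / [6] / [7]
Final shape: (3, 2, 1, 1).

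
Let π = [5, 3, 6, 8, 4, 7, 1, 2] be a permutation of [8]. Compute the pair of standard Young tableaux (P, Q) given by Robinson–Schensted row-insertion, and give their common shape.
P = [1, 2, 7] / [3, 4, 8] / [5, 6];  Q = [1, 3, 4] / [2, 5, 6] / [7, 8];  common shape = (3, 3, 2)

Row-insert the values π_1, π_2, … into P one at a time, bumping the leftmost entry strictly greater than the inserted value down to the next row. The recording tableau Q records, in position (i, j), the step at which that cell was added to P.
  Insert 5 (step 1): P = [5];  Q = [1]
  Insert 3 (step 2): P = [3] / [5];  Q = [1] / [2]
  Insert 6 (step 3): P = [3, 6] / [5];  Q = [1, 3] / [2]
  Insert 8 (step 4): P = [3, 6, 8] / [5];  Q = [1, 3, 4] / [2]
  Insert 4 (step 5): P = [3, 4, 8] / [5, 6];  Q = [1, 3, 4] / [2, 5]
  Insert 7 (step 6): P = [3, 4, 7] / [5, 6, 8];  Q = [1, 3, 4] / [2, 5, 6]
  Insert 1 (step 7): P = [1, 4, 7] / [3, 6, 8] / [5];  Q = [1, 3, 4] / [2, 5, 6] / [7]
  Insert 2 (step 8): P = [1, 2, 7] / [3, 4, 8] / [5, 6];  Q = [1, 3, 4] / [2, 5, 6] / [7, 8]
Final shape: (3, 3, 2).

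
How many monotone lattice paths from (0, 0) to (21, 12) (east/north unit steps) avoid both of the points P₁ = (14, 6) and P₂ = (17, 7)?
Number of paths = 264231096

Inclusion–exclusion. Total paths: C(33, 21) = 354817320. Through P₁: C(20, 14)·C(13, 7) = 66512160. Through P₂: C(24, 17)·C(9, 4) = 43609104. Since P₁ is strictly southwest of P₂, a monotone path through both must visit P₁ then P₂; paths through both = C(20, 14)·C(4, 3)·C(9, 4) = 19535040. Avoid both = 354817320 − 66512160 − 43609104 + 19535040 = 264231096.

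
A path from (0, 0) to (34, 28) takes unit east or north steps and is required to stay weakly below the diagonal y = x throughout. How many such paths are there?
Number of paths = 69923143311577493

By the reflection principle (André's argument), the number of monotone paths to (34, 28) with n ≤ m that never go above y = x is C(62, 34) − C(62, 35) = 349615716557887465 − 279692573246309972 = 69923143311577493.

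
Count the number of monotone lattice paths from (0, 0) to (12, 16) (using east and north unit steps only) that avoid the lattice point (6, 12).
Number of paths = 26523315

Total paths from (0, 0) to (12, 16): C(28, 12) = 30421755. Paths through (6, 12): (paths (0, 0) → (6, 12)) × (paths (6, 12) → (12, 16)) = C(18, 6) · C(10, 6) = 18564 · 210 = 3898440. Avoidance count = 30421755 − 3898440 = 26523315.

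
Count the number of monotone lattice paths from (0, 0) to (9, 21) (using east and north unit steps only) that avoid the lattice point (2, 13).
Number of paths = 13631475

Total paths from (0, 0) to (9, 21): C(30, 9) = 14307150. Paths through (2, 13): (paths (0, 0) → (2, 13)) × (paths (2, 13) → (9, 21)) = C(15, 2) · C(15, 7) = 105 · 6435 = 675675. Avoidance count = 14307150 − 675675 = 13631475.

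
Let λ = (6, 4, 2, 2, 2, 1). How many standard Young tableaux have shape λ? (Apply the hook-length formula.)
# SYT of shape (6, 4, 2, 2, 2, 1) = 2598960

Hook-length formula: f^λ = n! / Π hook(c), product over all cells c of the Young diagram. For λ = (6, 4, 2, 2, 2, 1), n = 17 boxes. Hook lengths by row (left-to-right, top-to-bottom): [11, 9, 5, 4, 2, 1]; [8, 6, 2, 1]; [5, 3]; [4, 2]; [3, 1]; [1]. Product of hooks = 136857600. So f^λ = 17! / 136857600 = 355687428096000 / 136857600 = 2598960.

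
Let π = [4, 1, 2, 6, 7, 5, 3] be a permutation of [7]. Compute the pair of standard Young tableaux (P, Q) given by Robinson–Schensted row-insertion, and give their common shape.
P = [1, 2, 3, 7] / [4, 5] / [6];  Q = [1, 3, 4, 5] / [2, 6] / [7];  common shape = (4, 2, 1)

Row-insert the values π_1, π_2, … into P one at a time, bumping the leftmost entry strictly greater than the inserted value down to the next row. The recording tableau Q records, in position (i, j), the step at which that cell was added to P.
  Insert 4 (step 1): P = [4];  Q = [1]
  Insert 1 (step 2): P = [1] / [4];  Q = [1] / [2]
  Insert 2 (step 3): P = [1, 2] / [4];  Q = [1, 3] / [2]
  Insert 6 (step 4): P = [1, 2, 6] / [4];  Q = [1, 3, 4] / [2]
  Insert 7 (step 5): P = [1, 2, 6, 7] / [4];  Q = [1, 3, 4, 5] / [2]
  Insert 5 (step 6): P = [1, 2, 5, 7] / [4, 6];  Q = [1, 3, 4, 5] / [2, 6]
  Insert 3 (step 7): P = [1, 2, 3, 7] / [4, 5] / [6];  Q = [1, 3, 4, 5] / [2, 6] / [7]
Final shape: (4, 2, 1).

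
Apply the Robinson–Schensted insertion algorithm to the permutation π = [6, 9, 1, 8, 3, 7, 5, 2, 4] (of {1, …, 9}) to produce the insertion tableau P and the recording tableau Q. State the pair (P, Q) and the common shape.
P = [1, 2, 4] / [3, 5] / [6, 7] / [8] / [9];  Q = [1, 2, 6] / [3, 4] / [5, 9] / [7] / [8];  common shape = (3, 2, 2, 1, 1)

Row-insert the values π_1, π_2, … into P one at a time, bumping the leftmost entry strictly greater than the inserted value down to the next row. The recording tableau Q records, in position (i, j), the step at which that cell was added to P.
  Insert 6 (step 1): P = [6];  Q = [1]
  Insert 9 (step 2): P = [6, 9];  Q = [1, 2]
  Insert 1 (step 3): P = [1, 9] / [6];  Q = [1, 2] / [3]
  Insert 8 (step 4): P = [1, 8] / [6, 9];  Q = [1, 2] / [3, 4]
  Insert 3 (step 5): P = [1, 3] / [6, 8] / [9];  Q = [1, 2] / [3, 4] / [5]
  Insert 7 (step 6): P = [1, 3, 7] / [6, 8] / [9];  Q = [1, 2, 6] / [3, 4] / [5]
  Insert 5 (step 7): P = [1, 3, 5] / [6, 7] / [8] / [9];  Q = [1, 2, 6] / [3, 4] / [5] / [7]
  Insert 2 (step 8): P = [1, 2, 5] / [3, 7] / [6] / [8] / [9];  Q = [1, 2, 6] / [3, 4] / [5] / [7] / [8]
  Insert 4 (step 9): P = [1, 2, 4] / [3, 5] / [6, 7] / [8] / [9];  Q = [1, 2, 6] / [3, 4] / [5, 9] / [7] / [8]
Final shape: (3, 2, 2, 1, 1).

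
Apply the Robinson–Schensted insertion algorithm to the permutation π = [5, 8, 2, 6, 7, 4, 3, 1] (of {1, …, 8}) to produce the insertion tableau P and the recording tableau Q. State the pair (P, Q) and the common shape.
P = [1, 3, 7] / [2, 6] / [4] / [5] / [8];  Q = [1, 2, 5] / [3, 4] / [6] / [7] / [8];  common shape = (3, 2, 1, 1, 1)

Row-insert the values π_1, π_2, … into P one at a time, bumping the leftmost entry strictly greater than the inserted value down to the next row. The recording tableau Q records, in position (i, j), the step at which that cell was added to P.
  Insert 5 (step 1): P = [5];  Q = [1]
  Insert 8 (step 2): P = [5, 8];  Q = [1, 2]
  Insert 2 (step 3): P = [2, 8] / [5];  Q = [1, 2] / [3]
  Insert 6 (step 4): P = [2, 6] / [5, 8];  Q = [1, 2] / [3, 4]
  Insert 7 (step 5): P = [2, 6, 7] / [5, 8];  Q = [1, 2, 5] / [3, 4]
  Insert 4 (step 6): P = [2, 4, 7] / [5, 6] / [8];  Q = [1, 2, 5] / [3, 4] / [6]
  Insert 3 (step 7): P = [2, 3, 7] / [4, 6] / [5] / [8];  Q = [1, 2, 5] / [3, 4] / [6] / [7]
  Insert 1 (step 8): P = [1, 3, 7] / [2, 6] / [4] / [5] / [8];  Q = [1, 2, 5] / [3, 4] / [6] / [7] / [8]
Final shape: (3, 2, 1, 1, 1).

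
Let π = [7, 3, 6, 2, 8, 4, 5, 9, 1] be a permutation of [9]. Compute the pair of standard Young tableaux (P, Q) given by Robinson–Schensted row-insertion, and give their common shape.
P = [1, 4, 5, 9] / [2, 6, 8] / [3] / [7];  Q = [1, 3, 5, 8] / [2, 6, 7] / [4] / [9];  common shape = (4, 3, 1, 1)

Row-insert the values π_1, π_2, … into P one at a time, bumping the leftmost entry strictly greater than the inserted value down to the next row. The recording tableau Q records, in position (i, j), the step at which that cell was added to P.
  Insert 7 (step 1): P = [7];  Q = [1]
  Insert 3 (step 2): P = [3] / [7];  Q = [1] / [2]
  Insert 6 (step 3): P = [3, 6] / [7];  Q = [1, 3] / [2]
  Insert 2 (step 4): P = [2, 6] / [3] / [7];  Q = [1, 3] / [2] / [4]
  Insert 8 (step 5): P = [2, 6, 8] / [3] / [7];  Q = [1, 3, 5] / [2] / [4]
  Insert 4 (step 6): P = [2, 4, 8] / [3, 6] / [7];  Q = [1, 3, 5] / [2, 6] / [4]
  Insert 5 (step 7): P = [2, 4, 5] / [3, 6, 8] / [7];  Q = [1, 3, 5] / [2, 6, 7] / [4]
  Insert 9 (step 8): P = [2, 4, 5, 9] / [3, 6, 8] / [7];  Q = [1, 3, 5, 8] / [2, 6, 7] / [4]
  Insert 1 (step 9): P = [1, 4, 5, 9] / [2, 6, 8] / [3] / [7];  Q = [1, 3, 5, 8] / [2, 6, 7] / [4] / [9]
Final shape: (4, 3, 1, 1).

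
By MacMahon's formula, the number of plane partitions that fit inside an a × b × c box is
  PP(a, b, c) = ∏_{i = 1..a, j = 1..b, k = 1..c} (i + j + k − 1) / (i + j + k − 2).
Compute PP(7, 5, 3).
PP(7, 5, 3) = 16195608

Evaluate the triple product over i = 1..7, j = 1..5, k = 1..3. The factors are (2/1) · (3/2) · (4/3) · (3/2) · (4/3) · (5/4) · (4/3) · (5/4) · … (105 factors total). The numerators and denominators telescope so the product is an integer; carrying out the multiplication exactly gives PP(7, 5, 3) = 16195608.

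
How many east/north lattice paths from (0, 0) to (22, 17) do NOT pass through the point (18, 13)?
Number of paths = 36583402560

Total paths from (0, 0) to (22, 17): C(39, 22) = 51021117810. Paths through (18, 13): (paths (0, 0) → (18, 13)) × (paths (18, 13) → (22, 17)) = C(31, 18) · C(8, 4) = 206253075 · 70 = 14437715250. Avoidance count = 51021117810 − 14437715250 = 36583402560.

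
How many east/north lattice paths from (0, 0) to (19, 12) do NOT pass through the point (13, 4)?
Number of paths = 133973385

Total paths from (0, 0) to (19, 12): C(31, 19) = 141120525. Paths through (13, 4): (paths (0, 0) → (13, 4)) × (paths (13, 4) → (19, 12)) = C(17, 13) · C(14, 6) = 2380 · 3003 = 7147140. Avoidance count = 141120525 − 7147140 = 133973385.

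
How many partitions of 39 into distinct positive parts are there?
q(39) = 982

A partition into distinct parts is a strictly decreasing sequence summing to n. The recurrence d(n, m) = d(n, m−1) + d(n−m, m−1) (use part m at most once) with q(n) = d(n, n) gives q(39) = 982. (Euler's theorem: # distinct-part partitions = # odd-part partitions.)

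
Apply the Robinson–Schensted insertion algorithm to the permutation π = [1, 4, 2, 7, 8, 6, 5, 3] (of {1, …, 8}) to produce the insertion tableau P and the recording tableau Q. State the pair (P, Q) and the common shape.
P = [1, 2, 3, 8] / [4, 5] / [6] / [7];  Q = [1, 2, 4, 5] / [3, 6] / [7] / [8];  common shape = (4, 2, 1, 1)

Row-insert the values π_1, π_2, … into P one at a time, bumping the leftmost entry strictly greater than the inserted value down to the next row. The recording tableau Q records, in position (i, j), the step at which that cell was added to P.
  Insert 1 (step 1): P = [1];  Q = [1]
  Insert 4 (step 2): P = [1, 4];  Q = [1, 2]
  Insert 2 (step 3): P = [1, 2] / [4];  Q = [1, 2] / [3]
  Insert 7 (step 4): P = [1, 2, 7] / [4];  Q = [1, 2, 4] / [3]
  Insert 8 (step 5): P = [1, 2, 7, 8] / [4];  Q = [1, 2, 4, 5] / [3]
  Insert 6 (step 6): P = [1, 2, 6, 8] / [4, 7];  Q = [1, 2, 4, 5] / [3, 6]
  Insert 5 (step 7): P = [1, 2, 5, 8] / [4, 6] / [7];  Q = [1, 2, 4, 5] / [3, 6] / [7]
  Insert 3 (step 8): P = [1, 2, 3, 8] / [4, 5] / [6] / [7];  Q = [1, 2, 4, 5] / [3, 6] / [7] / [8]
Final shape: (4, 2, 1, 1).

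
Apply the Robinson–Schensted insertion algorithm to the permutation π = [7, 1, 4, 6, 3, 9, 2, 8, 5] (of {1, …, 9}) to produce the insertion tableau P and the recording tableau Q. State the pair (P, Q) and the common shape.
P = [1, 2, 5, 8] / [3, 6] / [4, 9] / [7];  Q = [1, 3, 4, 6] / [2, 8] / [5, 9] / [7];  common shape = (4, 2, 2, 1)

Row-insert the values π_1, π_2, … into P one at a time, bumping the leftmost entry strictly greater than the inserted value down to the next row. The recording tableau Q records, in position (i, j), the step at which that cell was added to P.
  Insert 7 (step 1): P = [7];  Q = [1]
  Insert 1 (step 2): P = [1] / [7];  Q = [1] / [2]
  Insert 4 (step 3): P = [1, 4] / [7];  Q = [1, 3] / [2]
  Insert 6 (step 4): P = [1, 4, 6] / [7];  Q = [1, 3, 4] / [2]
  Insert 3 (step 5): P = [1, 3, 6] / [4] / [7];  Q = [1, 3, 4] / [2] / [5]
  Insert 9 (step 6): P = [1, 3, 6, 9] / [4] / [7];  Q = [1, 3, 4, 6] / [2] / [5]
  Insert 2 (step 7): P = [1, 2, 6, 9] / [3] / [4] / [7];  Q = [1, 3, 4, 6] / [2] / [5] / [7]
  Insert 8 (step 8): P = [1, 2, 6, 8] / [3, 9] / [4] / [7];  Q = [1, 3, 4, 6] / [2, 8] / [5] / [7]
  Insert 5 (step 9): P = [1, 2, 5, 8] / [3, 6] / [4, 9] / [7];  Q = [1, 3, 4, 6] / [2, 8] / [5, 9] / [7]
Final shape: (4, 2, 2, 1).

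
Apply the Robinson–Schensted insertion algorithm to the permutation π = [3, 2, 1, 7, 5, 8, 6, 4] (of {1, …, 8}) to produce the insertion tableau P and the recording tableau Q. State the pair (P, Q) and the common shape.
P = [1, 4, 6] / [2, 5, 8] / [3, 7];  Q = [1, 4, 6] / [2, 5, 7] / [3, 8];  common shape = (3, 3, 2)

Row-insert the values π_1, π_2, … into P one at a time, bumping the leftmost entry strictly greater than the inserted value down to the next row. The recording tableau Q records, in position (i, j), the step at which that cell was added to P.
  Insert 3 (step 1): P = [3];  Q = [1]
  Insert 2 (step 2): P = [2] / [3];  Q = [1] / [2]
  Insert 1 (step 3): P = [1] / [2] / [3];  Q = [1] / [2] / [3]
  Insert 7 (step 4): P = [1, 7] / [2] / [3];  Q = [1, 4] / [2] / [3]
  Insert 5 (step 5): P = [1, 5] / [2, 7] / [3];  Q = [1, 4] / [2, 5] / [3]
  Insert 8 (step 6): P = [1, 5, 8] / [2, 7] / [3];  Q = [1, 4, 6] / [2, 5] / [3]
  Insert 6 (step 7): P = [1, 5, 6] / [2, 7, 8] / [3];  Q = [1, 4, 6] / [2, 5, 7] / [3]
  Insert 4 (step 8): P = [1, 4, 6] / [2, 5, 8] / [3, 7];  Q = [1, 4, 6] / [2, 5, 7] / [3, 8]
Final shape: (3, 3, 2).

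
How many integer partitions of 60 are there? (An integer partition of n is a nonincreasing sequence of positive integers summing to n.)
p(60) = 966467

Compute p(n) via the recurrence p(n, m) = p(n, m−1) + p(n−m, m), where p(n, m) counts partitions of n with all parts ≤ m and p(n) = p(n, n). The base cases are p(0, m) = 1 and p(n, 0) = 0 for n > 0. Filling the table yields p(60) = 966467. (Euler's pentagonal recurrence is an alternative.)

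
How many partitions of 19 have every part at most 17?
p(19, parts ≤ 17) = 488

Use the recurrence p(n, m) = p(n, m−1) + p(n−m, m): either the largest part is < m (count p(n, m−1)) or the largest part is exactly m (remove one copy of m, count p(n−m, m)). With p(0, ·) = 1 this gives p(19, parts ≤ 17) = 488. (By conjugating Young diagrams, this also counts partitions of 19 into at most 17 parts.)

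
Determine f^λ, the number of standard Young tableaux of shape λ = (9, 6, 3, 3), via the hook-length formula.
# SYT of shape (9, 6, 3, 3) = 105814800

Hook-length formula: f^λ = n! / Π hook(c), product over all cells c of the Young diagram. For λ = (9, 6, 3, 3), n = 21 boxes. Hook lengths by row (left-to-right, top-to-bottom): [12, 11, 10, 7, 6, 5, 3, 2, 1]; [8, 7, 6, 3, 2, 1]; [4, 3, 2]; [3, 2, 1]. Product of hooks = 482833612800. So f^λ = 21! / 482833612800 = 51090942171709440000 / 482833612800 = 105814800.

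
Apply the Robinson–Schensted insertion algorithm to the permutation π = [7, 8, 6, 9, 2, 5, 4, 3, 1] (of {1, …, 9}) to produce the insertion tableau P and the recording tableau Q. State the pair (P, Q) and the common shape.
P = [1, 3, 9] / [2, 8] / [4] / [5] / [6] / [7];  Q = [1, 2, 4] / [3, 6] / [5] / [7] / [8] / [9];  common shape = (3, 2, 1, 1, 1, 1)

Row-insert the values π_1, π_2, … into P one at a time, bumping the leftmost entry strictly greater than the inserted value down to the next row. The recording tableau Q records, in position (i, j), the step at which that cell was added to P.
  Insert 7 (step 1): P = [7];  Q = [1]
  Insert 8 (step 2): P = [7, 8];  Q = [1, 2]
  Insert 6 (step 3): P = [6, 8] / [7];  Q = [1, 2] / [3]
  Insert 9 (step 4): P = [6, 8, 9] / [7];  Q = [1, 2, 4] / [3]
  Insert 2 (step 5): P = [2, 8, 9] / [6] / [7];  Q = [1, 2, 4] / [3] / [5]
  Insert 5 (step 6): P = [2, 5, 9] / [6, 8] / [7];  Q = [1, 2, 4] / [3, 6] / [5]
  Insert 4 (step 7): P = [2, 4, 9] / [5, 8] / [6] / [7];  Q = [1, 2, 4] / [3, 6] / [5] / [7]
  Insert 3 (step 8): P = [2, 3, 9] / [4, 8] / [5] / [6] / [7];  Q = [1, 2, 4] / [3, 6] / [5] / [7] / [8]
  Insert 1 (step 9): P = [1, 3, 9] / [2, 8] / [4] / [5] / [6] / [7];  Q = [1, 2, 4] / [3, 6] / [5] / [7] / [8] / [9]
Final shape: (3, 2, 1, 1, 1, 1).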